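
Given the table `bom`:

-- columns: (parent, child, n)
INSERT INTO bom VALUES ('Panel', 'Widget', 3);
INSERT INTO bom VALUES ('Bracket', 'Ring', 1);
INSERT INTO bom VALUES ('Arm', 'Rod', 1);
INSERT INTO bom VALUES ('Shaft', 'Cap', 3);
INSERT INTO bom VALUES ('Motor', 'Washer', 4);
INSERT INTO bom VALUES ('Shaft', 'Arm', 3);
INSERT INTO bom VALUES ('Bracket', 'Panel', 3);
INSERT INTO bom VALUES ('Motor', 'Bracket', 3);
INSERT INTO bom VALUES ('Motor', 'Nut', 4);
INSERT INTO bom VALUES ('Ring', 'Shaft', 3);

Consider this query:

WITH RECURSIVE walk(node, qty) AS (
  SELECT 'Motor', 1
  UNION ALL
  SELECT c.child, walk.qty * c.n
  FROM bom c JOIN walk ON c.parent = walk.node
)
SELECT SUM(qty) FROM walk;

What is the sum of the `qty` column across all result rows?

Base: (Motor, qty=1).
Iteration 1: components of {Motor} -> Bracket = 1*3 = 3, Nut = 1*4 = 4, Washer = 1*4 = 4.
Iteration 2: components of {Bracket,Nut,Washer} -> Panel = 3*3 = 9, Ring = 3*1 = 3.
Iteration 3: components of {Panel,Ring} -> Shaft = 3*3 = 9, Widget = 9*3 = 27.
Iteration 4: components of {Shaft,Widget} -> Arm = 9*3 = 27, Cap = 9*3 = 27.
Iteration 5: components of {Arm,Cap} -> Rod = 27*1 = 27.
Iteration 6: no further components; recursion stops.
SUM(qty) = 1 + 3 + 4 + 4 + 9 + 3 + 27 + 9 + 27 + 27 + 27 = 141.

141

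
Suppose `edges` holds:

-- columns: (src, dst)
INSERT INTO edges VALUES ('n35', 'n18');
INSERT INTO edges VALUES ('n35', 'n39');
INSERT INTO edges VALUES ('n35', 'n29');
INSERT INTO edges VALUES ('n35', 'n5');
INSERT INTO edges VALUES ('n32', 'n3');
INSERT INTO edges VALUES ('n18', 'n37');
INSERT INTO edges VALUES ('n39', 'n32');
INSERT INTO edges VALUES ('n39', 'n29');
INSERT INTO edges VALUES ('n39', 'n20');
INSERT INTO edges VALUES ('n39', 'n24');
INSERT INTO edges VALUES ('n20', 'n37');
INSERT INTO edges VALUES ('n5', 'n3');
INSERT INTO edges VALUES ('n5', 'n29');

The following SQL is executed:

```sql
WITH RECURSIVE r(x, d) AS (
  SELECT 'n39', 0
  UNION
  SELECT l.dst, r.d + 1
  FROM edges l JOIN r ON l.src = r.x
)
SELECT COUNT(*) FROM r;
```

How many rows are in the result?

7

Base: (n39, d=0).
Iteration 1: edges from {n39} -> (n20, d=1), (n24, d=1), (n29, d=1), (n32, d=1).
Iteration 2: edges from {n20,n24,n29,n32} -> (n3, d=2), (n37, d=2).
Iteration 3: no outgoing edges from {n3,n37}; recursion stops.
Total rows emitted: 7.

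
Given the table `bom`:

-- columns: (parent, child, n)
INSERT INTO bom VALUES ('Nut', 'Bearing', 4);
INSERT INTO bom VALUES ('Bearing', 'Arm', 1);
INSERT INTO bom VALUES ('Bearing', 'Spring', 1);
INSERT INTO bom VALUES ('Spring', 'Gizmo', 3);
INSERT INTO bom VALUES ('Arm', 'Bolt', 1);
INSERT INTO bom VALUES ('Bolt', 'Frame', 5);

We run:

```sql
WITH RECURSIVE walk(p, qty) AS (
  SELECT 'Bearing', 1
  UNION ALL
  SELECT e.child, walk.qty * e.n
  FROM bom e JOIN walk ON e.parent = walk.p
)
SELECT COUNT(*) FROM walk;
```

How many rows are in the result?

6

Base: (Bearing, qty=1).
Iteration 1: components of {Bearing} -> Arm = 1*1 = 1, Spring = 1*1 = 1.
Iteration 2: components of {Arm,Spring} -> Bolt = 1*1 = 1, Gizmo = 1*3 = 3.
Iteration 3: components of {Bolt,Gizmo} -> Frame = 1*5 = 5.
Iteration 4: no further components; recursion stops.
Total rows emitted: 6.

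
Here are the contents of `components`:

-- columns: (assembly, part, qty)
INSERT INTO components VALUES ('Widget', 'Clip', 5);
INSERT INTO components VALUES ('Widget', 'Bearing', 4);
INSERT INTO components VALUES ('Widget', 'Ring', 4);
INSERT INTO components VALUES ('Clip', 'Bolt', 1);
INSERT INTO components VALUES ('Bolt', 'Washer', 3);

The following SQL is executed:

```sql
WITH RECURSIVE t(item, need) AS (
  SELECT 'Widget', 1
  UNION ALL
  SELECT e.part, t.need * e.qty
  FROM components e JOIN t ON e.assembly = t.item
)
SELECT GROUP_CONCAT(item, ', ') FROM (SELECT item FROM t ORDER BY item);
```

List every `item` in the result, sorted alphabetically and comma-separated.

Bearing, Bolt, Clip, Ring, Washer, Widget

Base: (Widget, need=1).
Iteration 1: components of {Widget} -> Bearing = 1*4 = 4, Clip = 1*5 = 5, Ring = 1*4 = 4.
Iteration 2: components of {Bearing,Clip,Ring} -> Bolt = 5*1 = 5.
Iteration 3: components of {Bolt} -> Washer = 5*3 = 15.
Iteration 4: no further components; recursion stops.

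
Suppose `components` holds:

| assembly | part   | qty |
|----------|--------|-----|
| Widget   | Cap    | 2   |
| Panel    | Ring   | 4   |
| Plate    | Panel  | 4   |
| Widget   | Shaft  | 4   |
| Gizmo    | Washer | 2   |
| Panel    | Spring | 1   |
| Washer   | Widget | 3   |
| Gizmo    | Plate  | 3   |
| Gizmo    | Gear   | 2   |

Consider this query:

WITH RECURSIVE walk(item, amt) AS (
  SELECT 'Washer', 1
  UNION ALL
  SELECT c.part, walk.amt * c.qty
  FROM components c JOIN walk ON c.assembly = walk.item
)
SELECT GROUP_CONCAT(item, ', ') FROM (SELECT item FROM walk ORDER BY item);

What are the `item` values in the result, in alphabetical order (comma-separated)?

Cap, Shaft, Washer, Widget

Base: (Washer, amt=1).
Iteration 1: components of {Washer} -> Widget = 1*3 = 3.
Iteration 2: components of {Widget} -> Cap = 3*2 = 6, Shaft = 3*4 = 12.
Iteration 3: no further components; recursion stops.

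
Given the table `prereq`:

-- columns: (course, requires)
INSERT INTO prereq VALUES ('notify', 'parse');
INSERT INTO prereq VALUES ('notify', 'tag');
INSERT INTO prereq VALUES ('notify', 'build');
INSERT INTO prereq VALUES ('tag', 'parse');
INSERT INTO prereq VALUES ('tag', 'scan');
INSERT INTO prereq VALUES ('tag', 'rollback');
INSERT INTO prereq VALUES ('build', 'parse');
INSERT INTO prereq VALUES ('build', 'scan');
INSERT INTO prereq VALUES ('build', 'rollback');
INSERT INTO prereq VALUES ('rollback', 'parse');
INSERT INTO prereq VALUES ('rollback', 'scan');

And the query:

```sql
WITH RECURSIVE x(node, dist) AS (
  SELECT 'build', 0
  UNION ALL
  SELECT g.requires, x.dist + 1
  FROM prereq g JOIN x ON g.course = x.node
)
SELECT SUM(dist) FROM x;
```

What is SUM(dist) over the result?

Base: (build, dist=0).
Iteration 1: edges from {build} -> (parse, dist=1), (rollback, dist=1), (scan, dist=1).
Iteration 2: edges from {parse,rollback,scan} -> (parse, dist=2), (scan, dist=2).
Iteration 3: no outgoing edges from {parse,scan}; recursion stops.
SUM(dist) = 0 + 1 + 1 + 1 + 2 + 2 = 7.

7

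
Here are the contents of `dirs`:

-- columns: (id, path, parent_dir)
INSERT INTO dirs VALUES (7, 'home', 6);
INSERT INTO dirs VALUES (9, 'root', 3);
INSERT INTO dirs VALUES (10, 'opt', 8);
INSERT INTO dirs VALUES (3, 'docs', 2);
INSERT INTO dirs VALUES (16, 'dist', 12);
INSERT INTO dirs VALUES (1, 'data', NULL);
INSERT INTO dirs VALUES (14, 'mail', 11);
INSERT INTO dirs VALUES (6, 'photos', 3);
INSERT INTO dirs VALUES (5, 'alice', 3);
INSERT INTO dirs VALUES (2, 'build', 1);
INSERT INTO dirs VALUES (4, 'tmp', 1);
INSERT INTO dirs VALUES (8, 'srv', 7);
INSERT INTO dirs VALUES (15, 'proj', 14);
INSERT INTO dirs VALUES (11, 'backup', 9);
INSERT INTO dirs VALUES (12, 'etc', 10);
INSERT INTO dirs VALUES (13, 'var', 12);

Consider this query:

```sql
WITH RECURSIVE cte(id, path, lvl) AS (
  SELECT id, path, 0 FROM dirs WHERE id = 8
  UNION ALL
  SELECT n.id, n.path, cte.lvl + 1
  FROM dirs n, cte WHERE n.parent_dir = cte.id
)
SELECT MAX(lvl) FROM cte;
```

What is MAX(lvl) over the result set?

Base: id=8 (srv) at lvl 0.
Iteration 1: rows with parent_dir in {8} -> opt (id 10, lvl 1).
Iteration 2: rows with parent_dir in {10} -> etc (id 12, lvl 2).
Iteration 3: rows with parent_dir in {12} -> var (id 13, lvl 3), dist (id 16, lvl 3).
Iteration 4: no rows with parent_dir in {13,16}; recursion stops.
lvl values: 0, 1, 2, 3, 3; the maximum is 3.

3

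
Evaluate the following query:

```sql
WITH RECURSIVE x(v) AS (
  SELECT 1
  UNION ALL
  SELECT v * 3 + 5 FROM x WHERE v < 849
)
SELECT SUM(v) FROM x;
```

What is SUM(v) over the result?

Base: v=1.
Iteration 1: 1 < 849 holds -> v = 1 * 3 + 5 = 8.
Iteration 2: 8 < 849 holds -> v = 8 * 3 + 5 = 29.
Iteration 3: 29 < 849 holds -> v = 29 * 3 + 5 = 92.
Iteration 4: 92 < 849 holds -> v = 92 * 3 + 5 = 281.
Iteration 5: 281 < 849 holds -> v = 281 * 3 + 5 = 848.
Iteration 6: 848 < 849 holds -> v = 848 * 3 + 5 = 2549.
Iteration 7: 2549 < 849 fails; recursion stops.
SUM(v) = 1 + 8 + 29 + 92 + 281 + 848 + 2549 = 3808.

3808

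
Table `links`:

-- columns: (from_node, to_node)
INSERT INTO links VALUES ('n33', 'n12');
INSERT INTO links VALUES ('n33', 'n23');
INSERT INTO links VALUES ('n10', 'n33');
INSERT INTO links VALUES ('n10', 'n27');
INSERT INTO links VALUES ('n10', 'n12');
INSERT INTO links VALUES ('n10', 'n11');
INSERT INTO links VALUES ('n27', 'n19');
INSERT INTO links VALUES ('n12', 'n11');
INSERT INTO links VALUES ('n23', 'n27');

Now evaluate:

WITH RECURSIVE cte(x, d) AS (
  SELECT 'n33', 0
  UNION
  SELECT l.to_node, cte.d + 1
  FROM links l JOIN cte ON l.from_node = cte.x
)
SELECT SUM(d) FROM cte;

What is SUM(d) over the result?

Base: (n33, d=0).
Iteration 1: edges from {n33} -> (n12, d=1), (n23, d=1).
Iteration 2: edges from {n12,n23} -> (n11, d=2), (n27, d=2).
Iteration 3: edges from {n11,n27} -> (n19, d=3).
Iteration 4: no outgoing edges from {n19}; recursion stops.
SUM(d) = 0 + 1 + 1 + 2 + 2 + 3 = 9.

9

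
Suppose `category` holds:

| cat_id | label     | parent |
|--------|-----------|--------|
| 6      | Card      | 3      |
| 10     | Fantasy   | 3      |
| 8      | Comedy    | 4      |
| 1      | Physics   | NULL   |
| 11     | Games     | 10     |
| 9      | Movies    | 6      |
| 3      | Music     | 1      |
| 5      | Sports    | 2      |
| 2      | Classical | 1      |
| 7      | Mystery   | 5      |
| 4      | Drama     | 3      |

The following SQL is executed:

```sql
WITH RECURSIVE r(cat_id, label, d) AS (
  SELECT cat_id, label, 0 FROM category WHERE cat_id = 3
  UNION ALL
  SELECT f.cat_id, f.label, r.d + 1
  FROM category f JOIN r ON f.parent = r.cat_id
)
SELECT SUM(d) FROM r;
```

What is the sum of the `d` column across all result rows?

Base: cat_id=3 (Music) at d 0.
Iteration 1: rows with parent in {3} -> Drama (id 4, d 1), Card (id 6, d 1), Fantasy (id 10, d 1).
Iteration 2: rows with parent in {4,6,10} -> Comedy (id 8, d 2), Movies (id 9, d 2), Games (id 11, d 2).
Iteration 3: no rows with parent in {8,9,11}; recursion stops.
SUM(d) = 0 + 1 + 1 + 1 + 2 + 2 + 2 = 9.

9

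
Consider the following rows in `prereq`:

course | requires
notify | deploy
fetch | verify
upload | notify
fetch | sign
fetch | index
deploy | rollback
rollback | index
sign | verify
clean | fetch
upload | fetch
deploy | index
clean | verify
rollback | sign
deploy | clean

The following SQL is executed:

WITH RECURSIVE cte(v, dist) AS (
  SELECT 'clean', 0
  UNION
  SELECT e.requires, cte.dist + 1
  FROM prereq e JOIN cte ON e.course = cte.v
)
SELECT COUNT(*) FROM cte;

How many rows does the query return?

7

Base: (clean, dist=0).
Iteration 1: edges from {clean} -> (fetch, dist=1), (verify, dist=1).
Iteration 2: edges from {fetch,verify} -> (index, dist=2), (sign, dist=2), (verify, dist=2).
Iteration 3: edges from {index,sign,verify} -> (verify, dist=3).
Iteration 4: no outgoing edges from {verify}; recursion stops.
Total rows emitted: 7.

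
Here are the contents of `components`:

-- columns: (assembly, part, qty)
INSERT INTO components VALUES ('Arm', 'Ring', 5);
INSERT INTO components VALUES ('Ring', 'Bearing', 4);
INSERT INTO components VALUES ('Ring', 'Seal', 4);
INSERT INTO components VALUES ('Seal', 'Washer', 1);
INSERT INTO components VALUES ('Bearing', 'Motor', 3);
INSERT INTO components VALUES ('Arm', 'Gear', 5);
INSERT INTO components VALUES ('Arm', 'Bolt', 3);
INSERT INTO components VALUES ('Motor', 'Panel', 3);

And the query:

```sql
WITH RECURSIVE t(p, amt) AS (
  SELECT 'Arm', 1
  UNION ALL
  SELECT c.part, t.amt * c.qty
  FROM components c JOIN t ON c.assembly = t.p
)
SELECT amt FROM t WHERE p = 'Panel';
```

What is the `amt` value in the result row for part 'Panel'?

Base: (Arm, amt=1).
Iteration 1: components of {Arm} -> Bolt = 1*3 = 3, Gear = 1*5 = 5, Ring = 1*5 = 5.
Iteration 2: components of {Bolt,Gear,Ring} -> Bearing = 5*4 = 20, Seal = 5*4 = 20.
Iteration 3: components of {Bearing,Seal} -> Motor = 20*3 = 60, Washer = 20*1 = 20.
Iteration 4: components of {Motor,Washer} -> Panel = 60*3 = 180.
Iteration 5: no further components; recursion stops.

180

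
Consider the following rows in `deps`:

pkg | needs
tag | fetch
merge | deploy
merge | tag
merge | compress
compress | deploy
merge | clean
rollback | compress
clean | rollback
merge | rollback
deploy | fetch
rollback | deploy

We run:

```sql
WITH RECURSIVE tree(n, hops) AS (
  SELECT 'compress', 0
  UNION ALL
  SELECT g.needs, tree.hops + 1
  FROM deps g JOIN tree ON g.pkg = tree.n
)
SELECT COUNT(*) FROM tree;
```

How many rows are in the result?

3

Base: (compress, hops=0).
Iteration 1: edges from {compress} -> (deploy, hops=1).
Iteration 2: edges from {deploy} -> (fetch, hops=2).
Iteration 3: no outgoing edges from {fetch}; recursion stops.
Total rows emitted: 3.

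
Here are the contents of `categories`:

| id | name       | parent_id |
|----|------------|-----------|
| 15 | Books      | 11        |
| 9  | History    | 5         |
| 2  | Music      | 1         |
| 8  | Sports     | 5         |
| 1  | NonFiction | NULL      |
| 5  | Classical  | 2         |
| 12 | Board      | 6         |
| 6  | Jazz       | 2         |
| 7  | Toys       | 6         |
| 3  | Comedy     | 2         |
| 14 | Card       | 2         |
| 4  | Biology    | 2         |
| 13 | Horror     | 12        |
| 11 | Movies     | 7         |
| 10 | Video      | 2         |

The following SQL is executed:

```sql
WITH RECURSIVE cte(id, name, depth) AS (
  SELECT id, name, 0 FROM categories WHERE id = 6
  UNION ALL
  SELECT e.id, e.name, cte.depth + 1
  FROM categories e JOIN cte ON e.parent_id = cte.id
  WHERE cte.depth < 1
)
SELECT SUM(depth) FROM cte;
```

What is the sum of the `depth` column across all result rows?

Base: id=6 (Jazz) at depth 0.
Iteration 1: rows with parent_id in {6} -> Toys (id 7, depth 1), Board (id 12, depth 1).
Iteration 2: depth < 1 fails for all current rows; recursion stops.
SUM(depth) = 0 + 1 + 1 = 2.

2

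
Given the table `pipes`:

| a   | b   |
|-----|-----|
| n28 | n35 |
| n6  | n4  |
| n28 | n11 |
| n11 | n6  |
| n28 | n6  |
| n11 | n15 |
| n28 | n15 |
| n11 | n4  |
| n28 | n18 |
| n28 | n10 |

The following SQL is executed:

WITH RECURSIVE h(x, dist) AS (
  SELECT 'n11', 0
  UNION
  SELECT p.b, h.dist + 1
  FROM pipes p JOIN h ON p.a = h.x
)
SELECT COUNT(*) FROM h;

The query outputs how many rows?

5

Base: (n11, dist=0).
Iteration 1: edges from {n11} -> (n15, dist=1), (n4, dist=1), (n6, dist=1).
Iteration 2: edges from {n15,n4,n6} -> (n4, dist=2).
Iteration 3: no outgoing edges from {n4}; recursion stops.
Total rows emitted: 5.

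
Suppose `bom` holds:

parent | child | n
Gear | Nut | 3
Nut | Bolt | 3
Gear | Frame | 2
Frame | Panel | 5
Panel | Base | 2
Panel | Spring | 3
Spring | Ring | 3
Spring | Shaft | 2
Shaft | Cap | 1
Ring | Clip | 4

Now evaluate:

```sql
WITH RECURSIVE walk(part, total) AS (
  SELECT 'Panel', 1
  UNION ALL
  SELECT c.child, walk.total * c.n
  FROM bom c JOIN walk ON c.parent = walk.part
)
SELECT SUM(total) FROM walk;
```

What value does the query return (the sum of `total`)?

Base: (Panel, total=1).
Iteration 1: components of {Panel} -> Base = 1*2 = 2, Spring = 1*3 = 3.
Iteration 2: components of {Base,Spring} -> Ring = 3*3 = 9, Shaft = 3*2 = 6.
Iteration 3: components of {Ring,Shaft} -> Cap = 6*1 = 6, Clip = 9*4 = 36.
Iteration 4: no further components; recursion stops.
SUM(total) = 1 + 2 + 3 + 9 + 6 + 36 + 6 = 63.

63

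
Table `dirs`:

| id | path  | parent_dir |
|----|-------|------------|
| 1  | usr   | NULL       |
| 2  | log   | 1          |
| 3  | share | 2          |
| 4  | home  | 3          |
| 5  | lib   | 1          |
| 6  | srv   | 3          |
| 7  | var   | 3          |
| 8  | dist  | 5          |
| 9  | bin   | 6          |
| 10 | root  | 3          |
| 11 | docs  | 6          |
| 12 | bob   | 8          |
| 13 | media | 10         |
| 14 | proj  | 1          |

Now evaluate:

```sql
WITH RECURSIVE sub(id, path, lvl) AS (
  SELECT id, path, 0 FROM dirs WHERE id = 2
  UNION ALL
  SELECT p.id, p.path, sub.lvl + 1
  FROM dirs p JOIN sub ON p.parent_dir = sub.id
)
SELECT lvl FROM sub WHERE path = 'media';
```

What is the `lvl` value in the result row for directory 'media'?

3

Base: id=2 (log) at lvl 0.
Iteration 1: rows with parent_dir in {2} -> share (id 3, lvl 1).
Iteration 2: rows with parent_dir in {3} -> home (id 4, lvl 2), srv (id 6, lvl 2), var (id 7, lvl 2), root (id 10, lvl 2).
Iteration 3: rows with parent_dir in {4,6,7,10} -> bin (id 9, lvl 3), docs (id 11, lvl 3), media (id 13, lvl 3).
Iteration 4: no rows with parent_dir in {9,11,13}; recursion stops.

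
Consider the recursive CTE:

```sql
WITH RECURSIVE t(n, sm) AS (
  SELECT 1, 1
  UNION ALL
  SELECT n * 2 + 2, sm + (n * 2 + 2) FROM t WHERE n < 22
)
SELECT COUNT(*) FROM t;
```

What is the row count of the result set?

Base: n=1, sm=1.
Iteration 1: 1 < 22 holds -> n = 1 * 2 + 2 = 4, sm = 1 + 4 = 5.
Iteration 2: 4 < 22 holds -> n = 4 * 2 + 2 = 10, sm = 5 + 10 = 15.
Iteration 3: 10 < 22 holds -> n = 10 * 2 + 2 = 22, sm = 15 + 22 = 37.
Iteration 4: 22 < 22 fails; recursion stops.
Total rows emitted: 4.

4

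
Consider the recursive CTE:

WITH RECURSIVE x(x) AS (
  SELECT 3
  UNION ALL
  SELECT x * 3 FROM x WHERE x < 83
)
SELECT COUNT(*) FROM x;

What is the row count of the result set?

Base: x=3.
Iteration 1: 3 < 83 holds -> x = 3 * 3 = 9.
Iteration 2: 9 < 83 holds -> x = 9 * 3 = 27.
Iteration 3: 27 < 83 holds -> x = 27 * 3 = 81.
Iteration 4: 81 < 83 holds -> x = 81 * 3 = 243.
Iteration 5: 243 < 83 fails; recursion stops.
Total rows emitted: 5.

5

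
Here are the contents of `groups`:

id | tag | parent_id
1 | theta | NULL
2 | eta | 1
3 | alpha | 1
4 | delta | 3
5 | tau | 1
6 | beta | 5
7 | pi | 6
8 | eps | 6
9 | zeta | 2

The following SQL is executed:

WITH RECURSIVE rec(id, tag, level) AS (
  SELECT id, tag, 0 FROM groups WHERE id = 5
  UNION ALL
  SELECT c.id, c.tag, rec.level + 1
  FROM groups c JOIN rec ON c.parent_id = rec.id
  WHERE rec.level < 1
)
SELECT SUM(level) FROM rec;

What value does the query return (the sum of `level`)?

Base: id=5 (tau) at level 0.
Iteration 1: rows with parent_id in {5} -> beta (id 6, level 1).
Iteration 2: level < 1 fails for all current rows; recursion stops.
SUM(level) = 0 + 1 = 1.

1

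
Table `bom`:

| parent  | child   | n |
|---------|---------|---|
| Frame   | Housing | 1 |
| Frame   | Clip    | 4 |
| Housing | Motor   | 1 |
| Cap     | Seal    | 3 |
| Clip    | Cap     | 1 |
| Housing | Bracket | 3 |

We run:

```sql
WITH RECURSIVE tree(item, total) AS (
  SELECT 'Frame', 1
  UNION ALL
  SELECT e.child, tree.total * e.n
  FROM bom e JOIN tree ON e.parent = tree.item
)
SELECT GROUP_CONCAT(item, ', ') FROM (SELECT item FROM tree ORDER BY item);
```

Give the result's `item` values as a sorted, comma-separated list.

Base: (Frame, total=1).
Iteration 1: components of {Frame} -> Clip = 1*4 = 4, Housing = 1*1 = 1.
Iteration 2: components of {Clip,Housing} -> Bracket = 1*3 = 3, Cap = 4*1 = 4, Motor = 1*1 = 1.
Iteration 3: components of {Bracket,Cap,Motor} -> Seal = 4*3 = 12.
Iteration 4: no further components; recursion stops.

Bracket, Cap, Clip, Frame, Housing, Motor, Seal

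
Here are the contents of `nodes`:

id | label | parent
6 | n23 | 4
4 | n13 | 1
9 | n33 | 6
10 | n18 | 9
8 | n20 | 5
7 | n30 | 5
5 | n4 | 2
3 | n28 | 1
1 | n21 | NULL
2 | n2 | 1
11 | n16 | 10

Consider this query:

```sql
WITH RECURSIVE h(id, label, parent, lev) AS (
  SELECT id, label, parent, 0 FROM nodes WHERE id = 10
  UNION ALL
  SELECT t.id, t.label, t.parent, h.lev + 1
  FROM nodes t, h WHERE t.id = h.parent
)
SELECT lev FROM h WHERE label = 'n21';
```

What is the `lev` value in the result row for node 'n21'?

4

Base: id=10 (n18), parent=9, lev 0.
Iteration 1: join on id=9 -> n33 (id 9, parent=6, lev 1).
Iteration 2: join on id=6 -> n23 (id 6, parent=4, lev 2).
Iteration 3: join on id=4 -> n13 (id 4, parent=1, lev 3).
Iteration 4: join on id=1 -> n21 (id 1, parent=NULL, lev 4).
Iteration 5: parent is NULL; no match; recursion stops.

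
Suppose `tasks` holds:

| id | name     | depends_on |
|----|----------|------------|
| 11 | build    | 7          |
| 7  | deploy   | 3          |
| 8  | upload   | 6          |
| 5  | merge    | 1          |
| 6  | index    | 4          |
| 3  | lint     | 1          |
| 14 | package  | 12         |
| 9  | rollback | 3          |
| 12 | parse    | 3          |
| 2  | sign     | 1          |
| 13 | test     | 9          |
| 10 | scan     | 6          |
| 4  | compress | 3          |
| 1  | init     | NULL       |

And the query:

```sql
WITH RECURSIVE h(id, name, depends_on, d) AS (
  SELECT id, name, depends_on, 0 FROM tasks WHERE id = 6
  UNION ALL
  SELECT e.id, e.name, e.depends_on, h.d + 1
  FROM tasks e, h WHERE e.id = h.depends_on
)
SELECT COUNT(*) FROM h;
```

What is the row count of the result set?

Base: id=6 (index), depends_on=4, d 0.
Iteration 1: join on id=4 -> compress (id 4, depends_on=3, d 1).
Iteration 2: join on id=3 -> lint (id 3, depends_on=1, d 2).
Iteration 3: join on id=1 -> init (id 1, depends_on=NULL, d 3).
Iteration 4: depends_on is NULL; no match; recursion stops.
Total rows emitted: 4.

4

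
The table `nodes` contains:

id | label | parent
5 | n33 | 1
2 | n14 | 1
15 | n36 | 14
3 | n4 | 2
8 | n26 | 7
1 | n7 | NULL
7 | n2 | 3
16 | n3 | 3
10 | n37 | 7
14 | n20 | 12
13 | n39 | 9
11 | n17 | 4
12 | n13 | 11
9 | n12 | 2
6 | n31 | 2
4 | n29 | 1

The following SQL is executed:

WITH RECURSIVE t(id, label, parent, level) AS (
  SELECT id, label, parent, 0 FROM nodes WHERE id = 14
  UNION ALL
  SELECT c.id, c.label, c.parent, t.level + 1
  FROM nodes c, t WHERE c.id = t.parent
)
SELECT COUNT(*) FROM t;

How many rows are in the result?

5

Base: id=14 (n20), parent=12, level 0.
Iteration 1: join on id=12 -> n13 (id 12, parent=11, level 1).
Iteration 2: join on id=11 -> n17 (id 11, parent=4, level 2).
Iteration 3: join on id=4 -> n29 (id 4, parent=1, level 3).
Iteration 4: join on id=1 -> n7 (id 1, parent=NULL, level 4).
Iteration 5: parent is NULL; no match; recursion stops.
Total rows emitted: 5.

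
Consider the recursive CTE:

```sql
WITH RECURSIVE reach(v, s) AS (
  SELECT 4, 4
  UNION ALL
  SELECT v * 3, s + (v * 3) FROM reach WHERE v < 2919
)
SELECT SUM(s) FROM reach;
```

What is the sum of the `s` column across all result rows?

Base: v=4, s=4.
Iteration 1: 4 < 2919 holds -> v = 4 * 3 = 12, s = 4 + 12 = 16.
Iteration 2: 12 < 2919 holds -> v = 12 * 3 = 36, s = 16 + 36 = 52.
Iteration 3: 36 < 2919 holds -> v = 36 * 3 = 108, s = 52 + 108 = 160.
Iteration 4: 108 < 2919 holds -> v = 108 * 3 = 324, s = 160 + 324 = 484.
Iteration 5: 324 < 2919 holds -> v = 324 * 3 = 972, s = 484 + 972 = 1456.
Iteration 6: 972 < 2919 holds -> v = 972 * 3 = 2916, s = 1456 + 2916 = 4372.
Iteration 7: 2916 < 2919 holds -> v = 2916 * 3 = 8748, s = 4372 + 8748 = 13120.
Iteration 8: 8748 < 2919 fails; recursion stops.
SUM(s) = 4 + 16 + 52 + 160 + 484 + 1456 + 4372 + 13120 = 19664.

19664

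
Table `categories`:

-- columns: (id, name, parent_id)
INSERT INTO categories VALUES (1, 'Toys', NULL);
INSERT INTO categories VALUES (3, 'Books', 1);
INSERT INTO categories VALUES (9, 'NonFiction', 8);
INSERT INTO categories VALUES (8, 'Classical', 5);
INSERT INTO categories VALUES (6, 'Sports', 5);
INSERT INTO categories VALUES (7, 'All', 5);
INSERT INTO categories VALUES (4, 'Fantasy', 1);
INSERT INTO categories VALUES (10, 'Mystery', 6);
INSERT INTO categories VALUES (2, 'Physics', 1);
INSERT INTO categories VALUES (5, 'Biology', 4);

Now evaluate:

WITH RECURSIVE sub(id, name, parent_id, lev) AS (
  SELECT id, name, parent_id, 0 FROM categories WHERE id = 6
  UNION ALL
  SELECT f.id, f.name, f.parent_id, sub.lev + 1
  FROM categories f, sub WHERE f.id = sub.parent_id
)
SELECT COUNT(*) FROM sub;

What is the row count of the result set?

Base: id=6 (Sports), parent_id=5, lev 0.
Iteration 1: join on id=5 -> Biology (id 5, parent_id=4, lev 1).
Iteration 2: join on id=4 -> Fantasy (id 4, parent_id=1, lev 2).
Iteration 3: join on id=1 -> Toys (id 1, parent_id=NULL, lev 3).
Iteration 4: parent_id is NULL; no match; recursion stops.
Total rows emitted: 4.

4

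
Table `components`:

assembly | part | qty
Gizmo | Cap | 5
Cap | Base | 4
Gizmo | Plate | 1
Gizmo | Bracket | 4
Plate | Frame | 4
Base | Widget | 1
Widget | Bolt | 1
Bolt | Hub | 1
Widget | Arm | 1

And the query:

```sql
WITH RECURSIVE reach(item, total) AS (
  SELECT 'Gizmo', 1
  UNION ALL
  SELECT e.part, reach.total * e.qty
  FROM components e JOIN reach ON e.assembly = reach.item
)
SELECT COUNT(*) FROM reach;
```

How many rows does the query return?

Base: (Gizmo, total=1).
Iteration 1: components of {Gizmo} -> Bracket = 1*4 = 4, Cap = 1*5 = 5, Plate = 1*1 = 1.
Iteration 2: components of {Bracket,Cap,Plate} -> Base = 5*4 = 20, Frame = 1*4 = 4.
Iteration 3: components of {Base,Frame} -> Widget = 20*1 = 20.
Iteration 4: components of {Widget} -> Arm = 20*1 = 20, Bolt = 20*1 = 20.
Iteration 5: components of {Arm,Bolt} -> Hub = 20*1 = 20.
Iteration 6: no further components; recursion stops.
Total rows emitted: 10.

10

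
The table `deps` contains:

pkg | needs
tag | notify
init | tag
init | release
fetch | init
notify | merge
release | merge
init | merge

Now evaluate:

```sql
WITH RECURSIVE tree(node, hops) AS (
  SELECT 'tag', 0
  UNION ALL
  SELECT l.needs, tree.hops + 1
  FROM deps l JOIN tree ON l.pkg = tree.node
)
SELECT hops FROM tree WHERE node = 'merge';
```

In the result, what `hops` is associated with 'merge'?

Base: (tag, hops=0).
Iteration 1: edges from {tag} -> (notify, hops=1).
Iteration 2: edges from {notify} -> (merge, hops=2).
Iteration 3: no outgoing edges from {merge}; recursion stops.

2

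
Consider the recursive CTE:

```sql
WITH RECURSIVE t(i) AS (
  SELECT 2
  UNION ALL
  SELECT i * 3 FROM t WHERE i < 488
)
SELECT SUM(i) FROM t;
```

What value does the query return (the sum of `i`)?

2186

Base: i=2.
Iteration 1: 2 < 488 holds -> i = 2 * 3 = 6.
Iteration 2: 6 < 488 holds -> i = 6 * 3 = 18.
Iteration 3: 18 < 488 holds -> i = 18 * 3 = 54.
Iteration 4: 54 < 488 holds -> i = 54 * 3 = 162.
Iteration 5: 162 < 488 holds -> i = 162 * 3 = 486.
Iteration 6: 486 < 488 holds -> i = 486 * 3 = 1458.
Iteration 7: 1458 < 488 fails; recursion stops.
SUM(i) = 2 + 6 + 18 + 54 + 162 + 486 + 1458 = 2186.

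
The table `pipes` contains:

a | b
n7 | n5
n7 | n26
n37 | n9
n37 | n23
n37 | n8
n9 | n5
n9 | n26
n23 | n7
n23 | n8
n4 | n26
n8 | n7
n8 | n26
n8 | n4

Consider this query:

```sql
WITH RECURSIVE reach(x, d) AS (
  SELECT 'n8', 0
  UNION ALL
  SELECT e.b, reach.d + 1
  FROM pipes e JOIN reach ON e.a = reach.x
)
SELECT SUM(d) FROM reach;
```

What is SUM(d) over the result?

9

Base: (n8, d=0).
Iteration 1: edges from {n8} -> (n26, d=1), (n4, d=1), (n7, d=1).
Iteration 2: edges from {n26,n4,n7} -> (n26, d=2) x2, (n5, d=2). [UNION ALL keeps all 3 new rows, including repeats]
Iteration 3: no outgoing edges from {n26,n5}; recursion stops.
SUM(d) = 0 + 1 + 1 + 1 + 2 + 2 + 2 = 9.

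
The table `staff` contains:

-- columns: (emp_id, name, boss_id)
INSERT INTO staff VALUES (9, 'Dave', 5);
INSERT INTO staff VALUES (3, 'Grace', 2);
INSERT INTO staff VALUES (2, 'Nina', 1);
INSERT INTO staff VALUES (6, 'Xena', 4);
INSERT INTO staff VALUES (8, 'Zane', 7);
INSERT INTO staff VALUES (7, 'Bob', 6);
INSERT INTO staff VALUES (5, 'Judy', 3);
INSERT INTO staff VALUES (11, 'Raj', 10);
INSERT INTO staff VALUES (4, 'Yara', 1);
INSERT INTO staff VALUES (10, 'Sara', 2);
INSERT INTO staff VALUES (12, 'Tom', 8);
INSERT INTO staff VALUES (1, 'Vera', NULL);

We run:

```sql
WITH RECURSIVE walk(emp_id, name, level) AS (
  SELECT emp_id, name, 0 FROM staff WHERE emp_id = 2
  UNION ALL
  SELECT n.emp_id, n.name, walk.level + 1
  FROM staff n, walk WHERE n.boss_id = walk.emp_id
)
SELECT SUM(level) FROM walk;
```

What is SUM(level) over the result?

9

Base: emp_id=2 (Nina) at level 0.
Iteration 1: rows with boss_id in {2} -> Grace (id 3, level 1), Sara (id 10, level 1).
Iteration 2: rows with boss_id in {3,10} -> Judy (id 5, level 2), Raj (id 11, level 2).
Iteration 3: rows with boss_id in {5,11} -> Dave (id 9, level 3).
Iteration 4: no rows with boss_id in {9}; recursion stops.
SUM(level) = 0 + 1 + 1 + 2 + 2 + 3 = 9.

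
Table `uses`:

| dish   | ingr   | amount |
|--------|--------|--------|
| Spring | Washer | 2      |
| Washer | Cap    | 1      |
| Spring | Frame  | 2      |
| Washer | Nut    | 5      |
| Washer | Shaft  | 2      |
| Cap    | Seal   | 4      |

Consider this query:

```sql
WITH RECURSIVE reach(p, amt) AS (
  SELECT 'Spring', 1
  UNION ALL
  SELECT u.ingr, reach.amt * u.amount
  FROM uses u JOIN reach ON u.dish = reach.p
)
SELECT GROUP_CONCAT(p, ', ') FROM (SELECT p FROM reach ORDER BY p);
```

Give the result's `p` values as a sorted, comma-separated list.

Base: (Spring, amt=1).
Iteration 1: components of {Spring} -> Frame = 1*2 = 2, Washer = 1*2 = 2.
Iteration 2: components of {Frame,Washer} -> Cap = 2*1 = 2, Nut = 2*5 = 10, Shaft = 2*2 = 4.
Iteration 3: components of {Cap,Nut,Shaft} -> Seal = 2*4 = 8.
Iteration 4: no further components; recursion stops.

Cap, Frame, Nut, Seal, Shaft, Spring, Washer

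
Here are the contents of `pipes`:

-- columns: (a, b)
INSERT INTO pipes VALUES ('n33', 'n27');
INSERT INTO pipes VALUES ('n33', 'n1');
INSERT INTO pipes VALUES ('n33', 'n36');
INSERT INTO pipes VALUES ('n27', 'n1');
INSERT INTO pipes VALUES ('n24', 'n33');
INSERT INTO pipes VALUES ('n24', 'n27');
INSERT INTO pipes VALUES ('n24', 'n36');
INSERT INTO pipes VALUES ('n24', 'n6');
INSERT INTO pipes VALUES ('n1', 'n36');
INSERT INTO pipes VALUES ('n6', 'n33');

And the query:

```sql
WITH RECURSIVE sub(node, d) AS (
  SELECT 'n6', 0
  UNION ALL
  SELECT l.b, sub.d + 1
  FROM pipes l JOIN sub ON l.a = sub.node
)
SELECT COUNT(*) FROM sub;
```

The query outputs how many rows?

Base: (n6, d=0).
Iteration 1: edges from {n6} -> (n33, d=1).
Iteration 2: edges from {n33} -> (n1, d=2), (n27, d=2), (n36, d=2).
Iteration 3: edges from {n1,n27,n36} -> (n1, d=3), (n36, d=3).
Iteration 4: edges from {n1,n36} -> (n36, d=4).
Iteration 5: no outgoing edges from {n36}; recursion stops.
Total rows emitted: 8.

8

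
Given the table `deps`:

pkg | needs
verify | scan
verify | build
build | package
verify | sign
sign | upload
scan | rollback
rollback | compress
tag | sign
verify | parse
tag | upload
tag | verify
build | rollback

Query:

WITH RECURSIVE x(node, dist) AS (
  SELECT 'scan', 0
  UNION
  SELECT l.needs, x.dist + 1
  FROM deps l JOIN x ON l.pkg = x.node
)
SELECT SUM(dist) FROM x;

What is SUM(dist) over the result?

3

Base: (scan, dist=0).
Iteration 1: edges from {scan} -> (rollback, dist=1).
Iteration 2: edges from {rollback} -> (compress, dist=2).
Iteration 3: no outgoing edges from {compress}; recursion stops.
SUM(dist) = 0 + 1 + 2 = 3.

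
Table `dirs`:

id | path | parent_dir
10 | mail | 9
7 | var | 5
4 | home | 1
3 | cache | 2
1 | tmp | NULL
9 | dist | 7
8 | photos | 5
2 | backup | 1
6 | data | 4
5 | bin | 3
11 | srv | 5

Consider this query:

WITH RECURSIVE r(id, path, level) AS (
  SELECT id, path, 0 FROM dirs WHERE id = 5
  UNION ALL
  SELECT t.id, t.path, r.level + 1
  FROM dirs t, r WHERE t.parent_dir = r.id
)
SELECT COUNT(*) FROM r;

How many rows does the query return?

Base: id=5 (bin) at level 0.
Iteration 1: rows with parent_dir in {5} -> var (id 7, level 1), photos (id 8, level 1), srv (id 11, level 1).
Iteration 2: rows with parent_dir in {7,8,11} -> dist (id 9, level 2).
Iteration 3: rows with parent_dir in {9} -> mail (id 10, level 3).
Iteration 4: no rows with parent_dir in {10}; recursion stops.
Total rows emitted: 6.

6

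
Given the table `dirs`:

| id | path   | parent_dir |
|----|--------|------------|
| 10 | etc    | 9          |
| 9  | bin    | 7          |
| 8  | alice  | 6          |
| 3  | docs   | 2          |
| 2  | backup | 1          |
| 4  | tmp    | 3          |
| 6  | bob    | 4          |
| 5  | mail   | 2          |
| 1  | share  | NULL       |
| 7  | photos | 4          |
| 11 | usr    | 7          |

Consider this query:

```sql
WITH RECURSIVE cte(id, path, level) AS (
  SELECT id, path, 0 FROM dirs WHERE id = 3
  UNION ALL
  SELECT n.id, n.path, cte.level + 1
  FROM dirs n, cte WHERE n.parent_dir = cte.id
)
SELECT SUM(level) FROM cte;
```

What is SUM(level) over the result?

18

Base: id=3 (docs) at level 0.
Iteration 1: rows with parent_dir in {3} -> tmp (id 4, level 1).
Iteration 2: rows with parent_dir in {4} -> bob (id 6, level 2), photos (id 7, level 2).
Iteration 3: rows with parent_dir in {6,7} -> alice (id 8, level 3), bin (id 9, level 3), usr (id 11, level 3).
Iteration 4: rows with parent_dir in {8,9,11} -> etc (id 10, level 4).
Iteration 5: no rows with parent_dir in {10}; recursion stops.
SUM(level) = 0 + 1 + 2 + 2 + 3 + 3 + 3 + 4 = 18.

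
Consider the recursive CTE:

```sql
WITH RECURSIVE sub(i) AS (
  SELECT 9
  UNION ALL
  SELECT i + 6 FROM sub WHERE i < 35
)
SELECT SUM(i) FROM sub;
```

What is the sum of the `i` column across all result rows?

Base: i=9.
Iteration 1: 9 < 35 holds -> i = 9 + 6 = 15.
Iteration 2: 15 < 35 holds -> i = 15 + 6 = 21.
Iteration 3: 21 < 35 holds -> i = 21 + 6 = 27.
Iteration 4: 27 < 35 holds -> i = 27 + 6 = 33.
Iteration 5: 33 < 35 holds -> i = 33 + 6 = 39.
Iteration 6: 39 < 35 fails; recursion stops.
SUM(i) = 9 + 15 + 21 + 27 + 33 + 39 = 144.

144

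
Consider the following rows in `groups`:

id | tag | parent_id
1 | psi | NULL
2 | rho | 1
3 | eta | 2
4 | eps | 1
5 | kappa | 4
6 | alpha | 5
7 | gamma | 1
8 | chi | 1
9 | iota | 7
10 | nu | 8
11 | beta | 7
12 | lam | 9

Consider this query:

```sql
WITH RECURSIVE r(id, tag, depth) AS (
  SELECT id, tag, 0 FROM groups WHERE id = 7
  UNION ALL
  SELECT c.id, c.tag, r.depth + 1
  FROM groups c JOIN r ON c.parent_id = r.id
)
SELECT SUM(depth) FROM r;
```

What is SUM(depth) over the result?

Base: id=7 (gamma) at depth 0.
Iteration 1: rows with parent_id in {7} -> iota (id 9, depth 1), beta (id 11, depth 1).
Iteration 2: rows with parent_id in {9,11} -> lam (id 12, depth 2).
Iteration 3: no rows with parent_id in {12}; recursion stops.
SUM(depth) = 0 + 1 + 1 + 2 = 4.

4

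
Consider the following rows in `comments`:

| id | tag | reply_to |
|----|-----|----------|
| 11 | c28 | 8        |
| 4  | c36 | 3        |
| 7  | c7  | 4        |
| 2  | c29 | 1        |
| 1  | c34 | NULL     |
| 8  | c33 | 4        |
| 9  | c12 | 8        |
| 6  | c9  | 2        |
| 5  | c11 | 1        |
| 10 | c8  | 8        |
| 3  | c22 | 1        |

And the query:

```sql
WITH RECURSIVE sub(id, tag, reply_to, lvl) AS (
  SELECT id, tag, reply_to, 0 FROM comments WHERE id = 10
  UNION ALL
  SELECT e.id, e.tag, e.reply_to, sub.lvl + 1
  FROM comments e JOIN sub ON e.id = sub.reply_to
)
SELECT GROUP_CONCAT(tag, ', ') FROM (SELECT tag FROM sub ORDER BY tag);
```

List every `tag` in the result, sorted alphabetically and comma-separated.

Base: id=10 (c8), reply_to=8, lvl 0.
Iteration 1: join on id=8 -> c33 (id 8, reply_to=4, lvl 1).
Iteration 2: join on id=4 -> c36 (id 4, reply_to=3, lvl 2).
Iteration 3: join on id=3 -> c22 (id 3, reply_to=1, lvl 3).
Iteration 4: join on id=1 -> c34 (id 1, reply_to=NULL, lvl 4).
Iteration 5: reply_to is NULL; no match; recursion stops.

c22, c33, c34, c36, c8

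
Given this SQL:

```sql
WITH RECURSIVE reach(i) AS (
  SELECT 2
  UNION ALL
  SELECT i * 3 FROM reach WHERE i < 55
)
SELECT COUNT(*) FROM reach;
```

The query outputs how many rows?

Base: i=2.
Iteration 1: 2 < 55 holds -> i = 2 * 3 = 6.
Iteration 2: 6 < 55 holds -> i = 6 * 3 = 18.
Iteration 3: 18 < 55 holds -> i = 18 * 3 = 54.
Iteration 4: 54 < 55 holds -> i = 54 * 3 = 162.
Iteration 5: 162 < 55 fails; recursion stops.
Total rows emitted: 5.

5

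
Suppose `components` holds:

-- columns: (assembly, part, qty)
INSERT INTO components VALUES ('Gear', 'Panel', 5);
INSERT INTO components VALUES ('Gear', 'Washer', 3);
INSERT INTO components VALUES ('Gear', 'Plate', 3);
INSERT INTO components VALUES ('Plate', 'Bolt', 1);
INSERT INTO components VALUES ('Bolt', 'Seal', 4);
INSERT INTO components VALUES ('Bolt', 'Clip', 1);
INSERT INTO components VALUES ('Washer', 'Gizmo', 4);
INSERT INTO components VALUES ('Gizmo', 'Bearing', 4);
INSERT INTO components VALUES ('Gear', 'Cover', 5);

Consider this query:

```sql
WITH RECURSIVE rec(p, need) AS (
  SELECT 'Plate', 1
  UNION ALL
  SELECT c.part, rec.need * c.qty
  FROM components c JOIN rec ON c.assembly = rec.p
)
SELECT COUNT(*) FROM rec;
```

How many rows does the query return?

4

Base: (Plate, need=1).
Iteration 1: components of {Plate} -> Bolt = 1*1 = 1.
Iteration 2: components of {Bolt} -> Clip = 1*1 = 1, Seal = 1*4 = 4.
Iteration 3: no further components; recursion stops.
Total rows emitted: 4.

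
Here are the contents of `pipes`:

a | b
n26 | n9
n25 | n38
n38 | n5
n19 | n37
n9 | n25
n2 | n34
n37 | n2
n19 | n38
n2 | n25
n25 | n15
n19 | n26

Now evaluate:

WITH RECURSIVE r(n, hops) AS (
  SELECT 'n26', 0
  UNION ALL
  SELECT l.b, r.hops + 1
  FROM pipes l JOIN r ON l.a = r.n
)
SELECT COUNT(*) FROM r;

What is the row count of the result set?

Base: (n26, hops=0).
Iteration 1: edges from {n26} -> (n9, hops=1).
Iteration 2: edges from {n9} -> (n25, hops=2).
Iteration 3: edges from {n25} -> (n15, hops=3), (n38, hops=3).
Iteration 4: edges from {n15,n38} -> (n5, hops=4).
Iteration 5: no outgoing edges from {n5}; recursion stops.
Total rows emitted: 6.

6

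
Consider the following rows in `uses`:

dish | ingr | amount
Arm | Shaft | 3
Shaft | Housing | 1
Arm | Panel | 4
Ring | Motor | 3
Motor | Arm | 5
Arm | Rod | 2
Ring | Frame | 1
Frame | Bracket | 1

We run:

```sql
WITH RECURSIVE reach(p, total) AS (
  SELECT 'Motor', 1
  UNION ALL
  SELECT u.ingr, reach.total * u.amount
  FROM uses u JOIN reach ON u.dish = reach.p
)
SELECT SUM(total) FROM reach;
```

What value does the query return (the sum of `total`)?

66

Base: (Motor, total=1).
Iteration 1: components of {Motor} -> Arm = 1*5 = 5.
Iteration 2: components of {Arm} -> Panel = 5*4 = 20, Rod = 5*2 = 10, Shaft = 5*3 = 15.
Iteration 3: components of {Panel,Rod,Shaft} -> Housing = 15*1 = 15.
Iteration 4: no further components; recursion stops.
SUM(total) = 1 + 5 + 20 + 10 + 15 + 15 = 66.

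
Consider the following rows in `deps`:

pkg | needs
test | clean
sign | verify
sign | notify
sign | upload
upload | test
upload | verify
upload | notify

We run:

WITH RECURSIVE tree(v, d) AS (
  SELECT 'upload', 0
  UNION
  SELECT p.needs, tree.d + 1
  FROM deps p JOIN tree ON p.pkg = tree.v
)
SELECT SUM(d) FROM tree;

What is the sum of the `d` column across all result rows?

5

Base: (upload, d=0).
Iteration 1: edges from {upload} -> (notify, d=1), (test, d=1), (verify, d=1).
Iteration 2: edges from {notify,test,verify} -> (clean, d=2).
Iteration 3: no outgoing edges from {clean}; recursion stops.
SUM(d) = 0 + 1 + 1 + 1 + 2 = 5.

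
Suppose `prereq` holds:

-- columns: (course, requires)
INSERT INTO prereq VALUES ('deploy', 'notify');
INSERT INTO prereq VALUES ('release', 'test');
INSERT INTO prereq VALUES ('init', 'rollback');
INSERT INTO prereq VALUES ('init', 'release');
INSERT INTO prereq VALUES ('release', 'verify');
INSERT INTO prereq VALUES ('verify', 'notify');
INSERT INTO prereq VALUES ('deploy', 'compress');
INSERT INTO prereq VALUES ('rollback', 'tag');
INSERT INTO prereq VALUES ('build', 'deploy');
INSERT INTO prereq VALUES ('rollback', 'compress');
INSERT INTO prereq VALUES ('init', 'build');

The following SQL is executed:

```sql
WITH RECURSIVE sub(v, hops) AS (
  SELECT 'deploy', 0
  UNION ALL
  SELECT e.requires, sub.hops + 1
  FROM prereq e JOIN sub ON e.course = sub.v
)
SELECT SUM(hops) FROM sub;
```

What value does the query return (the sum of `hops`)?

Base: (deploy, hops=0).
Iteration 1: edges from {deploy} -> (compress, hops=1), (notify, hops=1).
Iteration 2: no outgoing edges from {compress,notify}; recursion stops.
SUM(hops) = 0 + 1 + 1 = 2.

2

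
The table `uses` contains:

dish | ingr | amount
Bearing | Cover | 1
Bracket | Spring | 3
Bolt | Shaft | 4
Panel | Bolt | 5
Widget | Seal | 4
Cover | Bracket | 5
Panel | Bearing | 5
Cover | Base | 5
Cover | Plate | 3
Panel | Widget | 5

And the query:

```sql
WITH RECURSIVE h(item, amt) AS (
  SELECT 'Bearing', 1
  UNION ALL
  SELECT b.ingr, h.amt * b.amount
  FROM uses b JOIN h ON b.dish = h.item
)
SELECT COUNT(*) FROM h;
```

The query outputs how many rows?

6

Base: (Bearing, amt=1).
Iteration 1: components of {Bearing} -> Cover = 1*1 = 1.
Iteration 2: components of {Cover} -> Base = 1*5 = 5, Bracket = 1*5 = 5, Plate = 1*3 = 3.
Iteration 3: components of {Base,Bracket,Plate} -> Spring = 5*3 = 15.
Iteration 4: no further components; recursion stops.
Total rows emitted: 6.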